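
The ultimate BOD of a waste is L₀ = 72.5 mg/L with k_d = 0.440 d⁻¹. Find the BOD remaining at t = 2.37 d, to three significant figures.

L ≈ 25.6 mg/L

L_t = L₀ e^(−k_d t) = 72.5 × e^(−0.440×2.37) = 72.5 × 0.3525 = 25.55 mg/L.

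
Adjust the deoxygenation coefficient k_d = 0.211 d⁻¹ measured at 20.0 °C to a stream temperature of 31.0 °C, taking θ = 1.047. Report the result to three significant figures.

k_d ≈ 0.350 d⁻¹

k_d(T₂) = k_d(T₁) · θ^(T₂−T₁) = 0.211 × 1.047^(31.0−20.0)
= 0.211 × 1.047^11.0 = 0.211 × 1.657 = 0.3497 d⁻¹.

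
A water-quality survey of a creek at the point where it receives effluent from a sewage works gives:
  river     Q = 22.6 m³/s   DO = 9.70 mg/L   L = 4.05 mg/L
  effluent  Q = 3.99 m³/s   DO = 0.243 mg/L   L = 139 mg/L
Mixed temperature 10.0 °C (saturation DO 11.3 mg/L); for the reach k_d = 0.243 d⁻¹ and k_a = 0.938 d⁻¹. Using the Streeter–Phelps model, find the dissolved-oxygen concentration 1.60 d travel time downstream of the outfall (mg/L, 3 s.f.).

DO ≈ 6.76 mg/L

Mixed DO = (22.6×9.70 + 3.99×0.243)/(22.6+3.99) = 220.2/26.59 = 8.281 mg/L.
Mixed L₀ = (22.6×4.05 + 3.99×139)/(26.59) = 646.1/26.59 = 24.30 mg/L.
Initial deficit D₀ = C_s − DO₀ = 11.3 − 8.281 = 3.019 mg/L.
D(1.60) = [0.243×24.30/(0.938−0.243)](e^(−0.243×1.60) − e^(−0.938×1.60)) + 3.019 e^(−0.938×1.60)
= 8.496 × (0.6779 − 0.2230) + 3.019 × 0.2230 = 4.538 mg/L.
DO = 11.3 − 4.538 = 6.762 mg/L.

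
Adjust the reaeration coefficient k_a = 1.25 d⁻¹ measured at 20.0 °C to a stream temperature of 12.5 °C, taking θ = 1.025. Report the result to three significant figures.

k_a ≈ 1.04 d⁻¹

k_a(T₂) = k_a(T₁) · θ^(T₂−T₁) = 1.25 × 1.025^(12.5−20.0)
= 1.25 × 1.025^-7.50 = 1.25 × 0.8309 = 1.039 d⁻¹.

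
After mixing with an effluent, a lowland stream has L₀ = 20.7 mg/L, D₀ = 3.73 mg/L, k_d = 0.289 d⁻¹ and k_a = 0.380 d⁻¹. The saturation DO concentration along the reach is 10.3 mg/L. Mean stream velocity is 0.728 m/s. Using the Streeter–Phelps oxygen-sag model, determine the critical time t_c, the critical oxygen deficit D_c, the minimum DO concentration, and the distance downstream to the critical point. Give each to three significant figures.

t_c ≈ 2.37 d; D_c ≈ 7.94 mg/L; min DO ≈ 2.36 mg/L; x_c ≈ 149 km

t_c = [1/(k_a−k_d)] ln[(k_a/k_d)(1 − D₀(k_a−k_d)/(k_d L₀))]
= [1/(0.380−0.289)] ln[(0.380/0.289)(1 − 3.73×0.09100/(0.289×20.7))]
= (1/0.09100) ln[1.315 × 0.9433] = 10.99 × ln(1.240) = 10.99 × 0.2153 = 2.366 d.
L(t_c) = L₀ e^(−k_d t_c) = 20.7 × 0.5047 = 10.45 mg/L, and at the critical point k_a D_c = k_d L, so D_c = (0.289/0.380) × 10.45 = 7.945 mg/L.
Minimum DO = C_s − D_c = 10.3 − 7.945 = 2.355 mg/L.
x_c = v t_c = 0.728 m/s × 2.366 d × 86400 s/d = 148800 m ≈ 149 km.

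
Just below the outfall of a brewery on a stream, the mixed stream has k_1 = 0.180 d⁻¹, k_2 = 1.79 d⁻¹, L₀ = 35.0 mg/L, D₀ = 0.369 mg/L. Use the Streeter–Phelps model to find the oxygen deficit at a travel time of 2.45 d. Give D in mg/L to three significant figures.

k_1 L₀/(k_2−k_1) = 0.180×35.0/(1.79−0.180) = 6.300/1.610 = 3.913 mg/L.
e^(−k_1 t) = e^(−0.180×2.450) = 0.6434; e^(−k_2 t) = e^(−1.79×2.450) = 0.01246.
D = 3.913 × (0.6434 − 0.01246) + 0.369 × 0.01246 = 2.469 + 0.004597 = 2.473 mg/L.

D ≈ 2.47 mg/L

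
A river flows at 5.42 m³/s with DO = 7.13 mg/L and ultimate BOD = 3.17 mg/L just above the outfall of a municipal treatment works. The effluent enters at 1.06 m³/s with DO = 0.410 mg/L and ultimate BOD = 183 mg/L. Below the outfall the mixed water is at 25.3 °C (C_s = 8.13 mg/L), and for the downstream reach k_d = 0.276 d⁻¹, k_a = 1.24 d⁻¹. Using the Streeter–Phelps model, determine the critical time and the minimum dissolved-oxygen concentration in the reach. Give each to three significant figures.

Mixed DO = (5.42×7.13 + 1.06×0.410)/(5.42+1.06) = 39.08/6.480 = 6.031 mg/L.
Mixed L₀ = (5.42×3.17 + 1.06×183)/(6.480) = 211.2/6.480 = 32.59 mg/L.
Initial deficit D₀ = C_s − DO₀ = 8.13 − 6.031 = 2.099 mg/L.
t_c = (1/0.9640) ln[(1.24/0.276)(1 − 2.099×0.9640/(0.276×32.59))] = 1.037 × ln(3.482) = 1.294 d.
D_c = (0.276/1.24) × 32.59 × e^(−0.276×1.294) = 0.2226 × 32.59 × 0.6996 = 5.075 mg/L.
Minimum DO = 8.13 − 5.075 = 3.055 mg/L.

t_c ≈ 1.29 d; minimum DO ≈ 3.06 mg/L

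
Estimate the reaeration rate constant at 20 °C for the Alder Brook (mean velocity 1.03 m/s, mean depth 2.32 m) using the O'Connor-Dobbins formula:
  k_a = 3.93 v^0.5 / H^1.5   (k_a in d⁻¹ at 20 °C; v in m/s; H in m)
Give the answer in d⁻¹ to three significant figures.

k_a = 3.93 × 1.03^0.5 / 2.32^1.5 = 3.93 × 1.015 / 3.534 = 1.129 d⁻¹.

k_a ≈ 1.13 d⁻¹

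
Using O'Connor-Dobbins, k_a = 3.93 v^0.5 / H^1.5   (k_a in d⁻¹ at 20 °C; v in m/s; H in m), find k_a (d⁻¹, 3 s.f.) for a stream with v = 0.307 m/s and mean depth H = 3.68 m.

k_a ≈ 0.308 d⁻¹

k_a = 3.93 × 0.307^0.5 / 3.68^1.5 = 3.93 × 0.5541 / 7.059 = 0.3085 d⁻¹.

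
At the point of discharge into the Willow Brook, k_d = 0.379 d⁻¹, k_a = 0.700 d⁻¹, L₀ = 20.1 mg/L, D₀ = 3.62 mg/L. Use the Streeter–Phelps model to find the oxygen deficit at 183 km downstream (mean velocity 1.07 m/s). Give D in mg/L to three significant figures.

Travel time t = x/v = 183 km / (1.07 m/s) = 183000 m / 1.07 m/s = 171000 s = 1.979 d.
k_d L₀/(k_a−k_d) = 0.379×20.1/(0.700−0.379) = 7.618/0.3210 = 23.73 mg/L.
e^(−k_d t) = e^(−0.379×1.979) = 0.4723; e^(−k_a t) = e^(−0.700×1.979) = 0.2502.
D = 23.73 × (0.4723 − 0.2502) + 3.62 × 0.2502 = 5.271 + 0.9056 = 6.176 mg/L.

D ≈ 6.18 mg/L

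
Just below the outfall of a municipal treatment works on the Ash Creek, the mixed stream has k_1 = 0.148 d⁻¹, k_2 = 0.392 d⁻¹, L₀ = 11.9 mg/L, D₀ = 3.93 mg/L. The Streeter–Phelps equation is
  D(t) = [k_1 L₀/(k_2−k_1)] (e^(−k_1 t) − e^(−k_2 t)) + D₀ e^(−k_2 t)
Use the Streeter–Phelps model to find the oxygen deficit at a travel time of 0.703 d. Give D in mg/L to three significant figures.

k_1 L₀/(k_2−k_1) = 0.148×11.9/(0.392−0.148) = 1.761/0.2440 = 7.218 mg/L.
e^(−k_1 t) = e^(−0.148×0.7030) = 0.9012; e^(−k_2 t) = e^(−0.392×0.7030) = 0.7591.
D = 7.218 × (0.9012 − 0.7591) + 3.93 × 0.7591 = 1.025 + 2.983 = 4.009 mg/L.

D ≈ 4.01 mg/L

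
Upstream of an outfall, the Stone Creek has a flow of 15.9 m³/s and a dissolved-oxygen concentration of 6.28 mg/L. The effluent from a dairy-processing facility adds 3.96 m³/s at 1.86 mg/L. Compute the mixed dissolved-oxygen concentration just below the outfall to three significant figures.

Flow-weighted mixing: C = (Q_r C_r + Q_w C_w)/(Q_r + Q_w)
= (15.9×6.28 + 3.96×1.86)/(15.9 + 3.96) = 107.2/19.86 = 5.399 mg/L.

5.40 mg/L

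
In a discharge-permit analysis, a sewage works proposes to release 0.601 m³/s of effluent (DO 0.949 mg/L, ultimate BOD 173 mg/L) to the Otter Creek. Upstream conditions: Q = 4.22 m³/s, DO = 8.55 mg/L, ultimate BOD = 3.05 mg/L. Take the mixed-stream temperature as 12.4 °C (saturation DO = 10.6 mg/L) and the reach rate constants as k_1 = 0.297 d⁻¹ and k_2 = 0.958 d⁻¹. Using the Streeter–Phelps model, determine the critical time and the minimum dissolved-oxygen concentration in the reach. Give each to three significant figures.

t_c ≈ 1.28 d; minimum DO ≈ 5.47 mg/L

Mixed DO = (4.22×8.55 + 0.601×0.949)/(4.22+0.601) = 36.65/4.821 = 7.602 mg/L.
Mixed L₀ = (4.22×3.05 + 0.601×173)/(4.821) = 116.8/4.821 = 24.24 mg/L.
Initial deficit D₀ = C_s − DO₀ = 10.6 − 7.602 = 2.998 mg/L.
t_c = (1/0.6610) ln[(0.958/0.297)(1 − 2.998×0.6610/(0.297×24.24))] = 1.513 × ln(2.338) = 1.285 d.
D_c = (0.297/0.958) × 24.24 × e^(−0.297×1.285) = 0.3100 × 24.24 × 0.6828 = 5.130 mg/L.
Minimum DO = 10.6 − 5.130 = 5.470 mg/L.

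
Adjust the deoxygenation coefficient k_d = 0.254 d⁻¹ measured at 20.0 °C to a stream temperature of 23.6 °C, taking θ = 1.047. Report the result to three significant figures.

k_d ≈ 0.300 d⁻¹

k_d(T₂) = k_d(T₁) · θ^(T₂−T₁) = 0.254 × 1.047^(23.6−20.0)
= 0.254 × 1.047^3.60 = 0.254 × 1.180 = 0.2997 d⁻¹.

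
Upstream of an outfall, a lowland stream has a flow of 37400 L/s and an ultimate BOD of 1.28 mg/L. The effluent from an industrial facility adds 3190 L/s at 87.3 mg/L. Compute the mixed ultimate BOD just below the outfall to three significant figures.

8.04 mg/L

Flow-weighted mixing: C = (Q_r C_r + Q_w C_w)/(Q_r + Q_w)
= (37400×1.28 + 3190×87.3)/(37400 + 3190) = 326400/40590 = 8.040 mg/L.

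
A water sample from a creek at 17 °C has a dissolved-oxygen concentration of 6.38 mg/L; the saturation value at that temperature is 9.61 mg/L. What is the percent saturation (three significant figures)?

66.4 % saturation

% saturation = C/C_s × 100 = 6.38/9.61 × 100 = 66.4 %.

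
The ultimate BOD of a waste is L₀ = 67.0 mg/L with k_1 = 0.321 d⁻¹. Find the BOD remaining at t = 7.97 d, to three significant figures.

L ≈ 5.19 mg/L

L_t = L₀ e^(−k_1 t) = 67.0 × e^(−0.321×7.97) = 67.0 × 0.07743 = 5.188 mg/L.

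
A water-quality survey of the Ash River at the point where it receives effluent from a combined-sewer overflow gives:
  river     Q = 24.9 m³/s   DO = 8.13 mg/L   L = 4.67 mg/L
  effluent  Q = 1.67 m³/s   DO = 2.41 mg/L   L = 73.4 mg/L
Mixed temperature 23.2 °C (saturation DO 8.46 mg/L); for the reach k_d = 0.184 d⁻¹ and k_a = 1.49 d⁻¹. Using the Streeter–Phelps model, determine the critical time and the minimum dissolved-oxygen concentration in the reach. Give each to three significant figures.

Mixed DO = (24.9×8.13 + 1.67×2.41)/(24.9+1.67) = 206.5/26.57 = 7.770 mg/L.
Mixed L₀ = (24.9×4.67 + 1.67×73.4)/(26.57) = 238.9/26.57 = 8.990 mg/L.
Initial deficit D₀ = C_s − DO₀ = 8.46 − 7.770 = 0.6895 mg/L.
t_c = (1/1.306) ln[(1.49/0.184)(1 − 0.6895×1.306/(0.184×8.990))] = 0.7657 × ln(3.689) = 0.9996 d.
D_c = (0.184/1.49) × 8.990 × e^(−0.184×0.9996) = 0.1235 × 8.990 × 0.8320 = 0.9237 mg/L.
Minimum DO = 8.46 − 0.9237 = 7.536 mg/L.

t_c ≈ 1.00 d; minimum DO ≈ 7.54 mg/L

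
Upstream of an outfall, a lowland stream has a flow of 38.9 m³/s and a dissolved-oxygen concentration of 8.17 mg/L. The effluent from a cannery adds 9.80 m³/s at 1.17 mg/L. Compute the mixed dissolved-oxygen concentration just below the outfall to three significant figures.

Flow-weighted mixing: C = (Q_r C_r + Q_w C_w)/(Q_r + Q_w)
= (38.9×8.17 + 9.80×1.17)/(38.9 + 9.80) = 329.3/48.70 = 6.761 mg/L.

6.76 mg/L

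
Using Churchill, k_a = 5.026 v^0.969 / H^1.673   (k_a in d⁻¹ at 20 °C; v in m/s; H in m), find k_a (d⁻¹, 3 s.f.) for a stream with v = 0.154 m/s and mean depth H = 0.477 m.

k_a ≈ 2.83 d⁻¹

k_a = 5.026 × 0.154^0.969 / 0.477^1.673 = 5.026 × 0.1632 / 0.2898 = 2.830 d⁻¹.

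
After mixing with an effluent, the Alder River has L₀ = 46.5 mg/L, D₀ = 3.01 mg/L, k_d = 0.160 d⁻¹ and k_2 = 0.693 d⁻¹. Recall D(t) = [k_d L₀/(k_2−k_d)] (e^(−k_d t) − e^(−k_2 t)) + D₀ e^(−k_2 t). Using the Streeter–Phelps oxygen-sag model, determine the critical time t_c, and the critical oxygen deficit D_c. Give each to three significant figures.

t_c ≈ 2.29 d; D_c ≈ 7.44 mg/L

At the critical point dD/dt = 0, so k_d L₀ e^(−k_d t) = k_2 D. Substituting D(t) from the Streeter–Phelps equation and solving for t gives
t_c = ln[(k_2/k_d)(1 − D₀(k_2−k_d)/(k_d L₀))] / (k_2−k_d).
Here k_2−k_d = 0.5330 d⁻¹ and 1 − D₀(k_2−k_d)/(k_d L₀) = 1 − 3.01×0.5330/(0.160×46.5) = 0.7844, so
t_c = ln(4.331 × 0.7844) / 0.5330 = 1.223 / 0.5330 = 2.295 d.
L(t_c) = L₀ e^(−k_d t_c) = 46.5 × 0.6927 = 32.21 mg/L, and at the critical point k_2 D_c = k_d L, so D_c = (0.160/0.693) × 32.21 = 7.437 mg/L.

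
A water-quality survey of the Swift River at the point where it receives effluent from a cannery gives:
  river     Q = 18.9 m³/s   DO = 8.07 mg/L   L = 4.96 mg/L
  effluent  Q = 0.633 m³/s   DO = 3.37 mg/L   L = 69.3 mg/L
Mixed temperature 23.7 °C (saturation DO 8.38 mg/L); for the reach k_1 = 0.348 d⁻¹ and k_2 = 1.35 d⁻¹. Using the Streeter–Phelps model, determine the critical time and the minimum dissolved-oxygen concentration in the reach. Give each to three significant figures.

t_c ≈ 1.14 d; minimum DO ≈ 7.16 mg/L

Mixed DO = (18.9×8.07 + 0.633×3.37)/(18.9+0.633) = 154.7/19.53 = 7.918 mg/L.
Mixed L₀ = (18.9×4.96 + 0.633×69.3)/(19.53) = 137.6/19.53 = 7.045 mg/L.
Initial deficit D₀ = C_s − DO₀ = 8.38 − 7.918 = 0.4623 mg/L.
t_c = (1/1.002) ln[(1.35/0.348)(1 − 0.4623×1.002/(0.348×7.045))] = 0.9980 × ln(3.146) = 1.144 d.
D_c = (0.348/1.35) × 7.045 × e^(−0.348×1.144) = 0.2578 × 7.045 × 0.6716 = 1.220 mg/L.
Minimum DO = 8.38 − 1.220 = 7.160 mg/L.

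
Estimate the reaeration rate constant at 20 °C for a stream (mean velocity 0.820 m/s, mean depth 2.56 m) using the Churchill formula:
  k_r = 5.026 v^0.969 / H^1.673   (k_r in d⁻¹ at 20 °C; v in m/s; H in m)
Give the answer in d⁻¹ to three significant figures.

k_r = 5.026 × 0.820^0.969 / 2.56^1.673 = 5.026 × 0.8251 / 4.819 = 0.8604 d⁻¹.

k_r ≈ 0.860 d⁻¹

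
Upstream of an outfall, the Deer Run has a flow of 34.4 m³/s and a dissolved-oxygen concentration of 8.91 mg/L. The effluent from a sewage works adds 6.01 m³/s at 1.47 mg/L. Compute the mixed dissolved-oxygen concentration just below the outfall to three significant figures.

Flow-weighted mixing: C = (Q_r C_r + Q_w C_w)/(Q_r + Q_w)
= (34.4×8.91 + 6.01×1.47)/(34.4 + 6.01) = 315.3/40.41 = 7.803 mg/L.

7.80 mg/L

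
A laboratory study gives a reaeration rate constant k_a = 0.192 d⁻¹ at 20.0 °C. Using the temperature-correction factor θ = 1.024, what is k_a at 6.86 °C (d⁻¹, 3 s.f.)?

k_a ≈ 0.141 d⁻¹

k_a(T₂) = k_a(T₁) · θ^(T₂−T₁) = 0.192 × 1.024^(6.86−20.0)
= 0.192 × 1.024^-13.1 = 0.192 × 0.7322 = 0.1406 d⁻¹.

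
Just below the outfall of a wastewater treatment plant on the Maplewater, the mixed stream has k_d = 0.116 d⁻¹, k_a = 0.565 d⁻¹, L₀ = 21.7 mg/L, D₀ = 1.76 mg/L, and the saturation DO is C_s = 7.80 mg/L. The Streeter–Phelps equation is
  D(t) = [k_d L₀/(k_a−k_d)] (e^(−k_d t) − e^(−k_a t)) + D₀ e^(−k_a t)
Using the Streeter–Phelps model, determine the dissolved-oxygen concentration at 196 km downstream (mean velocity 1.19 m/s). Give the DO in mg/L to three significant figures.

Travel time t = x/v = 196 km / (1.19 m/s) = 196000 m / 1.19 m/s = 164700 s = 1.906 d.
k_d L₀/(k_a−k_d) = 0.116×21.7/(0.565−0.116) = 2.517/0.4490 = 5.606 mg/L.
e^(−k_d t) = e^(−0.116×1.906) = 0.8016; e^(−k_a t) = e^(−0.565×1.906) = 0.3406.
D = 5.606 × (0.8016 − 0.3406) + 1.76 × 0.3406 = 2.585 + 0.5994 = 3.184 mg/L.
DO = C_s − D = 7.80 − 3.184 = 4.616 mg/L.

DO ≈ 4.62 mg/L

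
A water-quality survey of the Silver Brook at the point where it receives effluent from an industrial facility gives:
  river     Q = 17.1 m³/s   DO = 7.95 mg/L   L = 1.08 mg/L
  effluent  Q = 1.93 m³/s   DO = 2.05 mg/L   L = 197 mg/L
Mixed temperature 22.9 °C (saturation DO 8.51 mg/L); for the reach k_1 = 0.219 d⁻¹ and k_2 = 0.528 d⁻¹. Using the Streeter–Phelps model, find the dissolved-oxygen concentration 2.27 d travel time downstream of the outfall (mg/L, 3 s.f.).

Mixed DO = (17.1×7.95 + 1.93×2.05)/(17.1+1.93) = 139.9/19.03 = 7.352 mg/L.
Mixed L₀ = (17.1×1.08 + 1.93×197)/(19.03) = 398.7/19.03 = 20.95 mg/L.
Initial deficit D₀ = C_s − DO₀ = 8.51 − 7.352 = 1.158 mg/L.
D(2.27) = [0.219×20.95/(0.528−0.219)](e^(−0.219×2.27) − e^(−0.528×2.27)) + 1.158 e^(−0.528×2.27)
= 14.85 × (0.6083 − 0.3016) + 1.158 × 0.3016 = 4.902 mg/L.
DO = 8.51 − 4.902 = 3.608 mg/L.

DO ≈ 3.61 mg/L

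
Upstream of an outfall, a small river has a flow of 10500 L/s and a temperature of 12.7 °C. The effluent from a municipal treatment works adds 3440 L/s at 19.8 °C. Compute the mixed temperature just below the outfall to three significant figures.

Flow-weighted mixing: C = (Q_r C_r + Q_w C_w)/(Q_r + Q_w)
= (10500×12.7 + 3440×19.8)/(10500 + 3440) = 201500/13940 = 14.45 °C.

14.5 °C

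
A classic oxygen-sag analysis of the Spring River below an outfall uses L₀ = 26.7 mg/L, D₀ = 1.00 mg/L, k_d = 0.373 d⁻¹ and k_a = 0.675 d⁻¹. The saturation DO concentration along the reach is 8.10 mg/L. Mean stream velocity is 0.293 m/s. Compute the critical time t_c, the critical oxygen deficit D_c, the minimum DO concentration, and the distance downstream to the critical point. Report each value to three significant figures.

With k_a/k_d = 1.810 and 1 − D₀(k_a−k_d)/(k_d L₀) = 0.9697,
t_c = ln(1.810 × 0.9697) / (0.675 − 0.373) = ln(1.755) / 0.3020 = 0.5623/0.3020 = 1.862 d.
L(t_c) = L₀ e^(−k_d t_c) = 26.7 × 0.4993 = 13.33 mg/L, and at the critical point k_a D_c = k_d L, so D_c = (0.373/0.675) × 13.33 = 7.367 mg/L.
Minimum DO = C_s − D_c = 8.10 − 7.367 = 0.7332 mg/L.
x_c = v t_c = 0.293 m/s × 1.862 d × 86400 s/d = 47140 m ≈ 47.1 km.

t_c ≈ 1.86 d; D_c ≈ 7.37 mg/L; min DO ≈ 0.733 mg/L; x_c ≈ 47.1 km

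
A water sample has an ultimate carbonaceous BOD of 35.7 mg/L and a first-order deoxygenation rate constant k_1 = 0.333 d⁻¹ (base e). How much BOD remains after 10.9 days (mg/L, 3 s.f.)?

L_t = L₀ e^(−k_1 t) = 35.7 × e^(−0.333×10.9) = 35.7 × 0.02652 = 0.9469 mg/L.

L ≈ 0.947 mg/L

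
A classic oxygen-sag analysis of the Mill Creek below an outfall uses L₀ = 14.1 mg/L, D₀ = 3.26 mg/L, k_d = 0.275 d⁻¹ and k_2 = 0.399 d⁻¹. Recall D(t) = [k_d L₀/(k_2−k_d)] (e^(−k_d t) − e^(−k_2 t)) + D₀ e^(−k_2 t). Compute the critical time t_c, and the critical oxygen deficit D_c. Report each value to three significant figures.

t_c ≈ 2.11 d; D_c ≈ 5.43 mg/L

t_c = [1/(k_2−k_d)] ln[(k_2/k_d)(1 − D₀(k_2−k_d)/(k_d L₀))]
= [1/(0.399−0.275)] ln[(0.399/0.275)(1 − 3.26×0.1240/(0.275×14.1))]
= (1/0.1240) ln[1.451 × 0.8957] = 8.065 × ln(1.300) = 8.065 × 0.2621 = 2.114 d.
L(t_c) = L₀ e^(−k_d t_c) = 14.1 × 0.5592 = 7.885 mg/L, and at the critical point k_2 D_c = k_d L, so D_c = (0.275/0.399) × 7.885 = 5.434 mg/L.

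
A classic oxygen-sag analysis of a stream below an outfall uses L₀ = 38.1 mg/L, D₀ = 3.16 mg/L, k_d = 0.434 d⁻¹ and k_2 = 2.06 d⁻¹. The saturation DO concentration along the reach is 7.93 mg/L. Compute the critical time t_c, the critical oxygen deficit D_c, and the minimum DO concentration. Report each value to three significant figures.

With k_2/k_d = 4.747 and 1 − D₀(k_2−k_d)/(k_d L₀) = 0.6893,
t_c = ln(4.747 × 0.6893) / (2.06 − 0.434) = ln(3.272) / 1.626 = 1.185/1.626 = 0.7290 d.
D_c = (k_d/k_2) L₀ e^(−k_d t_c) = (0.434/2.06) × 38.1 × e^(−0.434×0.7290) = 0.2107 × 38.1 × 0.7288 = 5.850 mg/L.
Minimum DO = C_s − D_c = 7.93 − 5.850 = 2.080 mg/L.

t_c ≈ 0.729 d; D_c ≈ 5.85 mg/L; min DO ≈ 2.08 mg/L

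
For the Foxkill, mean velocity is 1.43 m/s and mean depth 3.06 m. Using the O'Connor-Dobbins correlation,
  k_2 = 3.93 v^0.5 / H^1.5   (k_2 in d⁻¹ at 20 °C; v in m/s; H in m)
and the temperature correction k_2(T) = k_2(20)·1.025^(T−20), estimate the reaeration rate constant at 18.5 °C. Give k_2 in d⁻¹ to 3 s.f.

k_2(20) = 3.93 × 1.43^0.5 / 3.06^1.5 = 3.93 × 1.196 / 5.353 = 0.8780 d⁻¹.
k_2(18.5) = 0.8780 × 1.025^(18.5−20) = 0.8780 × 0.9636 = 0.8460 d⁻¹.

k_2 ≈ 0.846 d⁻¹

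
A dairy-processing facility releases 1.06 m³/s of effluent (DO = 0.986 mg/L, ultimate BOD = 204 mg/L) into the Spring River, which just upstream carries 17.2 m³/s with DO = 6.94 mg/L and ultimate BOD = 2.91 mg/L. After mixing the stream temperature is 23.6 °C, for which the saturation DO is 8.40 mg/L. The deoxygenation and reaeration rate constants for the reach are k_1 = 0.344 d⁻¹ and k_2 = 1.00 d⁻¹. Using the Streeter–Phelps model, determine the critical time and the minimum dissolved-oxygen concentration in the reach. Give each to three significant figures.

Mixed DO = (17.2×6.94 + 1.06×0.986)/(17.2+1.06) = 120.4/18.26 = 6.594 mg/L.
Mixed L₀ = (17.2×2.91 + 1.06×204)/(18.26) = 266.3/18.26 = 14.58 mg/L.
Initial deficit D₀ = C_s − DO₀ = 8.40 − 6.594 = 1.806 mg/L.
t_c = (1/0.6560) ln[(1.00/0.344)(1 − 1.806×0.6560/(0.344×14.58))] = 1.524 × ln(2.221) = 1.216 d.
D_c = (0.344/1.00) × 14.58 × e^(−0.344×1.216) = 0.3440 × 14.58 × 0.6581 = 3.302 mg/L.
Minimum DO = 8.40 − 3.302 = 5.098 mg/L.

t_c ≈ 1.22 d; minimum DO ≈ 5.10 mg/L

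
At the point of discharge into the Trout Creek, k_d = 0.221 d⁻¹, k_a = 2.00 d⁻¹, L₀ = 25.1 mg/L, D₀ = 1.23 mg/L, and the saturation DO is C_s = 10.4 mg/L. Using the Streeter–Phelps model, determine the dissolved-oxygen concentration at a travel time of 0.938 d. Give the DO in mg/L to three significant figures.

DO ≈ 8.15 mg/L

k_d L₀/(k_a−k_d) = 0.221×25.1/(2.00−0.221) = 5.547/1.779 = 3.118 mg/L.
e^(−k_d t) = e^(−0.221×0.9380) = 0.8128; e^(−k_a t) = e^(−2.00×0.9380) = 0.1532.
D = 3.118 × (0.8128 − 0.1532) + 1.23 × 0.1532 = 2.057 + 0.1884 = 2.245 mg/L.
DO = C_s − D = 10.4 − 2.245 = 8.155 mg/L.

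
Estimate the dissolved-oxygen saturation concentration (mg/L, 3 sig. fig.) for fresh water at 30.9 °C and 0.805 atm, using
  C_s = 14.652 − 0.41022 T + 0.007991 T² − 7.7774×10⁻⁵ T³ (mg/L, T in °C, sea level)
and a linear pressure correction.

C_s ≈ 5.89 mg/L

At sea level: C_s = 14.652 − 0.41022×30.9 + 0.007991×30.9² − 7.7774×10⁻⁵×30.9³ = 7.311 mg/L.
Pressure correction: C_s' = 7.311 × 0.805 = 5.886 mg/L.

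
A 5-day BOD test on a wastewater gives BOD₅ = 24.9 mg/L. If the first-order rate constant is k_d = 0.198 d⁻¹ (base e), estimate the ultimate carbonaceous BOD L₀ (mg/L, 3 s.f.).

BOD₅ = L₀(1 − e^(−5k_d)) ⇒ L₀ = BOD₅ / (1 − e^(−5×0.198))
= 24.9 / (1 − 0.3716) = 24.9 / 0.6284 = 39.62 mg/L.

L₀ ≈ 39.6 mg/L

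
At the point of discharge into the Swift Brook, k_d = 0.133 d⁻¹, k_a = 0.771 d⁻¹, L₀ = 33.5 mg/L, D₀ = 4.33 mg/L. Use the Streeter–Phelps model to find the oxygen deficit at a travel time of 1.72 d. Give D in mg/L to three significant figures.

D ≈ 4.85 mg/L

k_d L₀/(k_a−k_d) = 0.133×33.5/(0.771−0.133) = 4.456/0.6380 = 6.984 mg/L.
e^(−k_d t) = e^(−0.133×1.720) = 0.7955; e^(−k_a t) = e^(−0.771×1.720) = 0.2655.
D = 6.984 × (0.7955 − 0.2655) + 4.33 × 0.2655 = 3.701 + 1.150 = 4.851 mg/L.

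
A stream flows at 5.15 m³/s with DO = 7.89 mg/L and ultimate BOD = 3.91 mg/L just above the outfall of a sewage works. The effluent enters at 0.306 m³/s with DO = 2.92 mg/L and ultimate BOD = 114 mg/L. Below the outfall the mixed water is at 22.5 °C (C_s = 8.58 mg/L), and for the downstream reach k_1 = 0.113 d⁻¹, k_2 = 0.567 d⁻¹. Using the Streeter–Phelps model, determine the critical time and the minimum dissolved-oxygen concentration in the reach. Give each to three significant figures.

Mixed DO = (5.15×7.89 + 0.306×2.92)/(5.15+0.306) = 41.53/5.456 = 7.611 mg/L.
Mixed L₀ = (5.15×3.91 + 0.306×114)/(5.456) = 55.02/5.456 = 10.08 mg/L.
Initial deficit D₀ = C_s − DO₀ = 8.58 − 7.611 = 0.9687 mg/L.
t_c = (1/0.4540) ln[(0.567/0.113)(1 − 0.9687×0.4540/(0.113×10.08))] = 2.203 × ln(3.081) = 2.479 d.
D_c = (0.113/0.567) × 10.08 × e^(−0.113×2.479) = 0.1993 × 10.08 × 0.7557 = 1.519 mg/L.
Minimum DO = 8.58 − 1.519 = 7.061 mg/L.

t_c ≈ 2.48 d; minimum DO ≈ 7.06 mg/L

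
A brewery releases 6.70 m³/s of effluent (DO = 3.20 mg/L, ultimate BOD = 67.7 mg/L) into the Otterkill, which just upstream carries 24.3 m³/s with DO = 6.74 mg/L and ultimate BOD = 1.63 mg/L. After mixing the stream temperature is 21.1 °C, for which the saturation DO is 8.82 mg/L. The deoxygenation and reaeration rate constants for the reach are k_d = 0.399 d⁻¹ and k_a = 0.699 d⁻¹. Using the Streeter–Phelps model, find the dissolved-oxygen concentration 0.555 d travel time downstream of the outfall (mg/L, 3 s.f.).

DO ≈ 4.29 mg/L

Mixed DO = (24.3×6.74 + 6.70×3.20)/(24.3+6.70) = 185.2/31.00 = 5.975 mg/L.
Mixed L₀ = (24.3×1.63 + 6.70×67.7)/(31.00) = 493.2/31.00 = 15.91 mg/L.
Initial deficit D₀ = C_s − DO₀ = 8.82 − 5.975 = 2.845 mg/L.
D(0.555) = [0.399×15.91/(0.699−0.399)](e^(−0.399×0.555) − e^(−0.699×0.555)) + 2.845 e^(−0.699×0.555)
= 21.16 × (0.8014 − 0.6784) + 2.845 × 0.6784 = 4.531 mg/L.
DO = 8.82 − 4.531 = 4.289 mg/L.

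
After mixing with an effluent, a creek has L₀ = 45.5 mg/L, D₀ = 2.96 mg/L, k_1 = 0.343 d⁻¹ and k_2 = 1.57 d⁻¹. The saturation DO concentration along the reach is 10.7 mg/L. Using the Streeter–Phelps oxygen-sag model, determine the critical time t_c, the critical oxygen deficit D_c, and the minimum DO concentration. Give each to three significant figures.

t_c ≈ 1.02 d; D_c ≈ 7.00 mg/L; min DO ≈ 3.70 mg/L

At the critical point dD/dt = 0, so k_1 L₀ e^(−k_1 t) = k_2 D. Substituting D(t) from the Streeter–Phelps equation and solving for t gives
t_c = ln[(k_2/k_1)(1 − D₀(k_2−k_1)/(k_1 L₀))] / (k_2−k_1).
Here k_2−k_1 = 1.227 d⁻¹ and 1 − D₀(k_2−k_1)/(k_1 L₀) = 1 − 2.96×1.227/(0.343×45.5) = 0.7673, so
t_c = ln(4.577 × 0.7673) / 1.227 = 1.256 / 1.227 = 1.024 d.
L(t_c) = L₀ e^(−k_1 t_c) = 45.5 × 0.7039 = 32.03 mg/L, and at the critical point k_2 D_c = k_1 L, so D_c = (0.343/1.57) × 32.03 = 6.997 mg/L.
Minimum DO = C_s − D_c = 10.7 − 6.997 = 3.703 mg/L.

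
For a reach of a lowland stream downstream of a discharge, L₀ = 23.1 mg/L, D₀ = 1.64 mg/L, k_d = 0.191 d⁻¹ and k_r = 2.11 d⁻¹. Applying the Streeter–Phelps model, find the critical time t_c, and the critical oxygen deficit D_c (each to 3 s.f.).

t_c ≈ 0.601 d; D_c ≈ 1.86 mg/L

t_c = [1/(k_r−k_d)] ln[(k_r/k_d)(1 − D₀(k_r−k_d)/(k_d L₀))]
= [1/(2.11−0.191)] ln[(2.11/0.191)(1 − 1.64×1.919/(0.191×23.1))]
= (1/1.919) ln[11.05 × 0.2867] = 0.5211 × ln(3.167) = 0.5211 × 1.153 = 0.6008 d.
L(t_c) = L₀ e^(−k_d t_c) = 23.1 × 0.8916 = 20.60 mg/L, and at the critical point k_r D_c = k_d L, so D_c = (0.191/2.11) × 20.60 = 1.864 mg/L.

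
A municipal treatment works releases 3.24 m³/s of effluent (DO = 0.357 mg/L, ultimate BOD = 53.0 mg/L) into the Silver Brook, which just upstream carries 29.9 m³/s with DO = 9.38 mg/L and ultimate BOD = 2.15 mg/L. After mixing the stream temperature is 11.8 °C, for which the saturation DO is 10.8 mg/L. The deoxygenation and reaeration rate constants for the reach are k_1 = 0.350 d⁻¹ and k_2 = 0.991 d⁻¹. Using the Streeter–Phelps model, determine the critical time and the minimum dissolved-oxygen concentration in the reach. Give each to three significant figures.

t_c ≈ 0.225 d; minimum DO ≈ 8.48 mg/L

Mixed DO = (29.9×9.38 + 3.24×0.357)/(29.9+3.24) = 281.6/33.14 = 8.498 mg/L.
Mixed L₀ = (29.9×2.15 + 3.24×53.0)/(33.14) = 236.0/33.14 = 7.121 mg/L.
Initial deficit D₀ = C_s − DO₀ = 10.8 − 8.498 = 2.302 mg/L.
t_c = (1/0.6410) ln[(0.991/0.350)(1 − 2.302×0.6410/(0.350×7.121))] = 1.560 × ln(1.155) = 0.2249 d.
D_c = (0.350/0.991) × 7.121 × e^(−0.350×0.2249) = 0.3532 × 7.121 × 0.9243 = 2.325 mg/L.
Minimum DO = 10.8 − 2.325 = 8.475 mg/L.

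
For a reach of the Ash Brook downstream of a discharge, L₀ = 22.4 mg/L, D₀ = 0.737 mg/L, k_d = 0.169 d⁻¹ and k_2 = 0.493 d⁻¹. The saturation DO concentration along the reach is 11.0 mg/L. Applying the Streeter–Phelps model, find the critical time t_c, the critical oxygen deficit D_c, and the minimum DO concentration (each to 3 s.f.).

At the critical point dD/dt = 0, so k_d L₀ e^(−k_d t) = k_2 D. Substituting D(t) from the Streeter–Phelps equation and solving for t gives
t_c = ln[(k_2/k_d)(1 − D₀(k_2−k_d)/(k_d L₀))] / (k_2−k_d).
Here k_2−k_d = 0.3240 d⁻¹ and 1 − D₀(k_2−k_d)/(k_d L₀) = 1 − 0.737×0.3240/(0.169×22.4) = 0.9369, so
t_c = ln(2.917 × 0.9369) / 0.3240 = 1.005 / 0.3240 = 3.103 d.
D_c = (k_d/k_2) L₀ e^(−k_d t_c) = (0.169/0.493) × 22.4 × e^(−0.169×3.103) = 0.3428 × 22.4 × 0.5919 = 4.545 mg/L.
Minimum DO = C_s − D_c = 11.0 − 4.545 = 6.455 mg/L.

t_c ≈ 3.10 d; D_c ≈ 4.54 mg/L; min DO ≈ 6.46 mg/L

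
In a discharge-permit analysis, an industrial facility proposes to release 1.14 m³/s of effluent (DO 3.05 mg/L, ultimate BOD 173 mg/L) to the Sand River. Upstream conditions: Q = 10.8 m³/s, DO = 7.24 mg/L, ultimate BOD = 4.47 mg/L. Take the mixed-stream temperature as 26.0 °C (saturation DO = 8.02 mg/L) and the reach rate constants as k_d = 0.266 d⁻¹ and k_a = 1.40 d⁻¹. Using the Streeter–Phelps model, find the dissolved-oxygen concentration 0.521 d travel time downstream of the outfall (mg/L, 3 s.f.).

DO ≈ 5.58 mg/L

Mixed DO = (10.8×7.24 + 1.14×3.05)/(10.8+1.14) = 81.67/11.94 = 6.840 mg/L.
Mixed L₀ = (10.8×4.47 + 1.14×173)/(11.94) = 245.5/11.94 = 20.56 mg/L.
Initial deficit D₀ = C_s − DO₀ = 8.02 − 6.840 = 1.180 mg/L.
D(0.521) = [0.266×20.56/(1.40−0.266)](e^(−0.266×0.521) − e^(−1.40×0.521)) + 1.180 e^(−1.40×0.521)
= 4.823 × (0.8706 − 0.4822) + 1.180 × 0.4822 = 2.442 mg/L.
DO = 8.02 − 2.442 = 5.578 mg/L.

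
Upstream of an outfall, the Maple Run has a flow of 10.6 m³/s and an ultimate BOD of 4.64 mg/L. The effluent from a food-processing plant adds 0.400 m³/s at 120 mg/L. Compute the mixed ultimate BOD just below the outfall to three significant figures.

8.83 mg/L

Flow-weighted mixing: C = (Q_r C_r + Q_w C_w)/(Q_r + Q_w)
= (10.6×4.64 + 0.400×120)/(10.6 + 0.400) = 97.18/11.00 = 8.835 mg/L.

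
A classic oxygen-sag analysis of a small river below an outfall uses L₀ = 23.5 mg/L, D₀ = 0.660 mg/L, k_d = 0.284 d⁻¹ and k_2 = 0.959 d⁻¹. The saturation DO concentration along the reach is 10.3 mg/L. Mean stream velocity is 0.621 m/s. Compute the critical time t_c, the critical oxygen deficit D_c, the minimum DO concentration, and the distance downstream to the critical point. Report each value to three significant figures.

At the critical point dD/dt = 0, so k_d L₀ e^(−k_d t) = k_2 D. Substituting D(t) from the Streeter–Phelps equation and solving for t gives
t_c = ln[(k_2/k_d)(1 − D₀(k_2−k_d)/(k_d L₀))] / (k_2−k_d).
Here k_2−k_d = 0.6750 d⁻¹ and 1 − D₀(k_2−k_d)/(k_d L₀) = 1 − 0.660×0.6750/(0.284×23.5) = 0.9332, so
t_c = ln(3.377 × 0.9332) / 0.6750 = 1.148 / 0.6750 = 1.700 d.
D_c = (k_d/k_2) L₀ e^(−k_d t_c) = (0.284/0.959) × 23.5 × e^(−0.284×1.700) = 0.2961 × 23.5 × 0.6170 = 4.294 mg/L.
Minimum DO = C_s − D_c = 10.3 − 4.294 = 6.006 mg/L.
x_c = v t_c = 0.621 m/s × 1.700 d × 86400 s/d = 91240 m ≈ 91.2 km.

t_c ≈ 1.70 d; D_c ≈ 4.29 mg/L; min DO ≈ 6.01 mg/L; x_c ≈ 91.2 km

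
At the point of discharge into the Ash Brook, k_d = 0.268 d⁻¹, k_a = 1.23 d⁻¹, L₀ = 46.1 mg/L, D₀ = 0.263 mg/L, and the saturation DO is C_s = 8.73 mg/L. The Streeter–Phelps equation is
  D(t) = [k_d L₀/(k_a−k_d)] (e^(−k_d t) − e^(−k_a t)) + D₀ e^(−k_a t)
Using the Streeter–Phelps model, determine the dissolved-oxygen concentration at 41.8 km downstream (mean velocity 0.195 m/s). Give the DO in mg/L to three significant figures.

Travel time t = x/v = 41.8 km / (0.195 m/s) = 41800 m / 0.195 m/s = 214400 s = 2.481 d.
k_d L₀/(k_a−k_d) = 0.268×46.1/(1.23−0.268) = 12.35/0.9620 = 12.84 mg/L.
e^(−k_d t) = e^(−0.268×2.481) = 0.5143; e^(−k_a t) = e^(−1.23×2.481) = 0.04728.
D = 12.84 × (0.5143 − 0.04728) + 0.263 × 0.04728 = 5.998 + 0.01244 = 6.011 mg/L.
DO = C_s − D = 8.73 − 6.011 = 2.719 mg/L.

DO ≈ 2.72 mg/L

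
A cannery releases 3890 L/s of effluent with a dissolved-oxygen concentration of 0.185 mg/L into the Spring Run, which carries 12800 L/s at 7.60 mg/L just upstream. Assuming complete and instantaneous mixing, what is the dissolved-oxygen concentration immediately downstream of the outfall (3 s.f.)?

5.87 mg/L

Flow-weighted mixing: C = (Q_r C_r + Q_w C_w)/(Q_r + Q_w)
= (12800×7.60 + 3890×0.185)/(12800 + 3890) = 98000/16690 = 5.872 mg/L.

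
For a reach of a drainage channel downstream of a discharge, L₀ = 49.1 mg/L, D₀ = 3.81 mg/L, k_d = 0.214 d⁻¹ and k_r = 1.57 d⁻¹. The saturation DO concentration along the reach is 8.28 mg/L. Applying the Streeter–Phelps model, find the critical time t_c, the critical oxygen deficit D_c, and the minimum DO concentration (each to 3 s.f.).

t_c ≈ 0.971 d; D_c ≈ 5.44 mg/L; min DO ≈ 2.84 mg/L

t_c = [1/(k_r−k_d)] ln[(k_r/k_d)(1 − D₀(k_r−k_d)/(k_d L₀))]
= [1/(1.57−0.214)] ln[(1.57/0.214)(1 − 3.81×1.356/(0.214×49.1))]
= (1/1.356) ln[7.336 × 0.5083] = 0.7375 × ln(3.729) = 0.7375 × 1.316 = 0.9706 d.
D_c = (k_d/k_r) L₀ e^(−k_d t_c) = (0.214/1.57) × 49.1 × e^(−0.214×0.9706) = 0.1363 × 49.1 × 0.8124 = 5.437 mg/L.
Minimum DO = C_s − D_c = 8.28 − 5.437 = 2.843 mg/L.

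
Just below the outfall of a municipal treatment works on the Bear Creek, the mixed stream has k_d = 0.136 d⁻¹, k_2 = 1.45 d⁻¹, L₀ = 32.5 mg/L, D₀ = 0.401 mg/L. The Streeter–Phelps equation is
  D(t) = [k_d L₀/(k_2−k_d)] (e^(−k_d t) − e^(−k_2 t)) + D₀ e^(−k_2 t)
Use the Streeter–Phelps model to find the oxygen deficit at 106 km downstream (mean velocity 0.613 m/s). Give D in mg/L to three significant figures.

Travel time t = x/v = 106 km / (0.613 m/s) = 106000 m / 0.613 m/s = 172900 s = 2.001 d.
k_d L₀/(k_2−k_d) = 0.136×32.5/(1.45−0.136) = 4.420/1.314 = 3.364 mg/L.
e^(−k_d t) = e^(−0.136×2.001) = 0.7617; e^(−k_2 t) = e^(−1.45×2.001) = 0.05491.
D = 3.364 × (0.7617 − 0.05491) + 0.401 × 0.05491 = 2.378 + 0.02202 = 2.400 mg/L.

D ≈ 2.40 mg/L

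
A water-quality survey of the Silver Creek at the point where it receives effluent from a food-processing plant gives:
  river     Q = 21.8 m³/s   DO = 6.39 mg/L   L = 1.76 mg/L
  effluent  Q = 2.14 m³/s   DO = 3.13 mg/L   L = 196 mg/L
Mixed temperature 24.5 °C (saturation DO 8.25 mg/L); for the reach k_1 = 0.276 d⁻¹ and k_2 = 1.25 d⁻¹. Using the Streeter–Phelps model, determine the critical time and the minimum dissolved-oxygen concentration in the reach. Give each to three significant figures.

Mixed DO = (21.8×6.39 + 2.14×3.13)/(21.8+2.14) = 146.0/23.94 = 6.099 mg/L.
Mixed L₀ = (21.8×1.76 + 2.14×196)/(23.94) = 457.8/23.94 = 19.12 mg/L.
Initial deficit D₀ = C_s − DO₀ = 8.25 − 6.099 = 2.151 mg/L.
t_c = (1/0.9740) ln[(1.25/0.276)(1 − 2.151×0.9740/(0.276×19.12))] = 1.027 × ln(2.731) = 1.031 d.
D_c = (0.276/1.25) × 19.12 × e^(−0.276×1.031) = 0.2208 × 19.12 × 0.7523 = 3.176 mg/L.
Minimum DO = 8.25 − 3.176 = 5.074 mg/L.

t_c ≈ 1.03 d; minimum DO ≈ 5.07 mg/L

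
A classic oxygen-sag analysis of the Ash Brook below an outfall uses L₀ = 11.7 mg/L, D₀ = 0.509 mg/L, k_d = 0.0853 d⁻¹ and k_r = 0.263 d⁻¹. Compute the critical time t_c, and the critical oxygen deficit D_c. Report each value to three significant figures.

t_c ≈ 5.80 d; D_c ≈ 2.31 mg/L

At the critical point dD/dt = 0, so k_d L₀ e^(−k_d t) = k_r D. Substituting D(t) from the Streeter–Phelps equation and solving for t gives
t_c = ln[(k_r/k_d)(1 − D₀(k_r−k_d)/(k_d L₀))] / (k_r−k_d).
Here k_r−k_d = 0.1777 d⁻¹ and 1 − D₀(k_r−k_d)/(k_d L₀) = 1 − 0.509×0.1777/(0.0853×11.7) = 0.9094, so
t_c = ln(3.083 × 0.9094) / 0.1777 = 1.031 / 0.1777 = 5.802 d.
L(t_c) = L₀ e^(−k_d t_c) = 11.7 × 0.6096 = 7.133 mg/L, and at the critical point k_r D_c = k_d L, so D_c = (0.0853/0.263) × 7.133 = 2.313 mg/L.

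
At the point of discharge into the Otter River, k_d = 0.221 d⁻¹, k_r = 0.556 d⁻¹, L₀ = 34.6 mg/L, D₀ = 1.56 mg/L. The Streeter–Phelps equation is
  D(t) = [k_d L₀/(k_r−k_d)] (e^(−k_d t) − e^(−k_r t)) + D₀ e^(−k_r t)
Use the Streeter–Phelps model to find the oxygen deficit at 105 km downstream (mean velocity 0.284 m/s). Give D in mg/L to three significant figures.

D ≈ 6.90 mg/L

Travel time t = x/v = 105 km / (0.284 m/s) = 105000 m / 0.284 m/s = 369700 s = 4.279 d.
k_d L₀/(k_r−k_d) = 0.221×34.6/(0.556−0.221) = 7.647/0.3350 = 22.83 mg/L.
e^(−k_d t) = e^(−0.221×4.279) = 0.3884; e^(−k_r t) = e^(−0.556×4.279) = 0.09262.
D = 22.83 × (0.3884 − 0.09262) + 1.56 × 0.09262 = 6.752 + 0.1445 = 6.896 mg/L.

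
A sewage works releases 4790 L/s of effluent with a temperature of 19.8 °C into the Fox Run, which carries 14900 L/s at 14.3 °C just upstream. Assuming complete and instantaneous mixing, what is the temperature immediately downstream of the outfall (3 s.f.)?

15.6 °C

Flow-weighted mixing: C = (Q_r C_r + Q_w C_w)/(Q_r + Q_w)
= (14900×14.3 + 4790×19.8)/(14900 + 4790) = 307900/19690 = 15.64 °C.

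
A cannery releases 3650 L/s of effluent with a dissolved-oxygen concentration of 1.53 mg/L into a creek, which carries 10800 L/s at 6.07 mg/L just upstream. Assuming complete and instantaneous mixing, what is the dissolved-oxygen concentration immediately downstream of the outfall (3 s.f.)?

4.92 mg/L

Flow-weighted mixing: C = (Q_r C_r + Q_w C_w)/(Q_r + Q_w)
= (10800×6.07 + 3650×1.53)/(10800 + 3650) = 71140/14450 = 4.923 mg/L.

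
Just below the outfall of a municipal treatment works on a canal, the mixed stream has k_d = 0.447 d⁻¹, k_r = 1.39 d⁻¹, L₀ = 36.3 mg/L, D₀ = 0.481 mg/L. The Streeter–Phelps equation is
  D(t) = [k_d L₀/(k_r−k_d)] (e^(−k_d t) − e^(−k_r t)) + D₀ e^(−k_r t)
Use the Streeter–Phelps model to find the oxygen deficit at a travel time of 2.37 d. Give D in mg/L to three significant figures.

D ≈ 5.34 mg/L

k_d L₀/(k_r−k_d) = 0.447×36.3/(1.39−0.447) = 16.23/0.9430 = 17.21 mg/L.
e^(−k_d t) = e^(−0.447×2.370) = 0.3467; e^(−k_r t) = e^(−1.39×2.370) = 0.03709.
D = 17.21 × (0.3467 − 0.03709) + 0.481 × 0.03709 = 5.327 + 0.01784 = 5.345 mg/L.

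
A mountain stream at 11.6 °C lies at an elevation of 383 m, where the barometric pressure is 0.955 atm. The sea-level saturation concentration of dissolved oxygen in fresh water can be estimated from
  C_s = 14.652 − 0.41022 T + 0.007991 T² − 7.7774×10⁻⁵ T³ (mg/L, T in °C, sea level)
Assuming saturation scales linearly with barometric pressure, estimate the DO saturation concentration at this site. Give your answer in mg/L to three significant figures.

At sea level: C_s = 14.652 − 0.41022×11.6 + 0.007991×11.6² − 7.7774×10⁻⁵×11.6³ = 10.85 mg/L.
Pressure correction: C_s' = 10.85 × 0.955 = 10.36 mg/L.

C_s ≈ 10.4 mg/L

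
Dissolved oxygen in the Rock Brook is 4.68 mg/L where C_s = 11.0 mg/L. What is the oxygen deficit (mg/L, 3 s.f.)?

D = C_s − C = 11.0 − 4.68 = 6.32 mg/L.

D ≈ 6.32 mg/L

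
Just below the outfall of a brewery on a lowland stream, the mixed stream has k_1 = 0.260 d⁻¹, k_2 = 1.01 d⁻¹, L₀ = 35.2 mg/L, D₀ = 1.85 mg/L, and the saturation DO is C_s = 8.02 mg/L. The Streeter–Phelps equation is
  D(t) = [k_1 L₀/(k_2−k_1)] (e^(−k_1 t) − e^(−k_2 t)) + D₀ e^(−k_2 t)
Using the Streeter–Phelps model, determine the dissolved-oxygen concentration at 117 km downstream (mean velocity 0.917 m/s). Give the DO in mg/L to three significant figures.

Travel time t = x/v = 117 km / (0.917 m/s) = 117000 m / 0.917 m/s = 127600 s = 1.477 d.
k_1 L₀/(k_2−k_1) = 0.260×35.2/(1.01−0.260) = 9.152/0.7500 = 12.20 mg/L.
e^(−k_1 t) = e^(−0.260×1.477) = 0.6812; e^(−k_2 t) = e^(−1.01×1.477) = 0.2250.
D = 12.20 × (0.6812 − 0.2250) + 1.85 × 0.2250 = 5.566 + 0.4163 = 5.982 mg/L.
DO = C_s − D = 8.02 − 5.982 = 2.038 mg/L.

DO ≈ 2.04 mg/L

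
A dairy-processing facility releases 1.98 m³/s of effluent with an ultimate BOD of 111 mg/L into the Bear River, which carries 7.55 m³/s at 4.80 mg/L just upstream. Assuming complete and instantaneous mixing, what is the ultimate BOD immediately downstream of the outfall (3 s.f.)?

26.9 mg/L

Flow-weighted mixing: C = (Q_r C_r + Q_w C_w)/(Q_r + Q_w)
= (7.55×4.80 + 1.98×111)/(7.55 + 1.98) = 256.0/9.530 = 26.86 mg/L.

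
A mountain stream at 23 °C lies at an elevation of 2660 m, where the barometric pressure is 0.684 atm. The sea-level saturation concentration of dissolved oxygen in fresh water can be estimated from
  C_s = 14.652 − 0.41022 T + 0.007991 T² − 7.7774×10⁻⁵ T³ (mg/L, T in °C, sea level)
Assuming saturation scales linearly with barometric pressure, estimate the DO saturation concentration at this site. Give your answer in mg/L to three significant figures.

C_s ≈ 5.81 mg/L

At sea level: C_s = 14.652 − 0.41022×23 + 0.007991×23² − 7.7774×10⁻⁵×23³ = 8.498 mg/L.
Pressure correction: C_s' = 8.498 × 0.684 = 5.813 mg/L.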